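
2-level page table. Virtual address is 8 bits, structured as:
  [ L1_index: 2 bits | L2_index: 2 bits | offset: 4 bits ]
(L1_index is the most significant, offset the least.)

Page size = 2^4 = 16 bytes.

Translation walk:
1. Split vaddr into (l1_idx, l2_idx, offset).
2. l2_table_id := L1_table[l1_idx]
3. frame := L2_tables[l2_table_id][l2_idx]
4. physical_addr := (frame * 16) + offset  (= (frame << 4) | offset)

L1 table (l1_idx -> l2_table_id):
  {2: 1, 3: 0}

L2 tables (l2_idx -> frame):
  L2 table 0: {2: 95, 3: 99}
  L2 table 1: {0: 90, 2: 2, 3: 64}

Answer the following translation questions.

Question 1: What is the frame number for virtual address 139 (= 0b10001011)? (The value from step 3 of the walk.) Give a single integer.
Answer: 90

Derivation:
vaddr = 139: l1_idx=2, l2_idx=0
L1[2] = 1; L2[1][0] = 90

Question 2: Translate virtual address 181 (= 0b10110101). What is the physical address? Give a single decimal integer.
Answer: 1029

Derivation:
vaddr = 181 = 0b10110101
Split: l1_idx=2, l2_idx=3, offset=5
L1[2] = 1
L2[1][3] = 64
paddr = 64 * 16 + 5 = 1029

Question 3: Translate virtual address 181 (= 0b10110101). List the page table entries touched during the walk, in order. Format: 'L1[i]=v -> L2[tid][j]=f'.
vaddr = 181 = 0b10110101
Split: l1_idx=2, l2_idx=3, offset=5

Answer: L1[2]=1 -> L2[1][3]=64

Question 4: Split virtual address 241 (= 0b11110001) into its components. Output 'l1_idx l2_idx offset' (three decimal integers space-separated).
vaddr = 241 = 0b11110001
  top 2 bits -> l1_idx = 3
  next 2 bits -> l2_idx = 3
  bottom 4 bits -> offset = 1

Answer: 3 3 1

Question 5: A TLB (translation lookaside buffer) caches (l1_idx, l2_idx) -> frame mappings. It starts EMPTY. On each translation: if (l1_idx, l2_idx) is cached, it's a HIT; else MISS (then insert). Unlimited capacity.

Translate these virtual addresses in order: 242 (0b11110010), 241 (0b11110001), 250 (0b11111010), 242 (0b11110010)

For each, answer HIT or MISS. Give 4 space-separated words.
Answer: MISS HIT HIT HIT

Derivation:
vaddr=242: (3,3) not in TLB -> MISS, insert
vaddr=241: (3,3) in TLB -> HIT
vaddr=250: (3,3) in TLB -> HIT
vaddr=242: (3,3) in TLB -> HIT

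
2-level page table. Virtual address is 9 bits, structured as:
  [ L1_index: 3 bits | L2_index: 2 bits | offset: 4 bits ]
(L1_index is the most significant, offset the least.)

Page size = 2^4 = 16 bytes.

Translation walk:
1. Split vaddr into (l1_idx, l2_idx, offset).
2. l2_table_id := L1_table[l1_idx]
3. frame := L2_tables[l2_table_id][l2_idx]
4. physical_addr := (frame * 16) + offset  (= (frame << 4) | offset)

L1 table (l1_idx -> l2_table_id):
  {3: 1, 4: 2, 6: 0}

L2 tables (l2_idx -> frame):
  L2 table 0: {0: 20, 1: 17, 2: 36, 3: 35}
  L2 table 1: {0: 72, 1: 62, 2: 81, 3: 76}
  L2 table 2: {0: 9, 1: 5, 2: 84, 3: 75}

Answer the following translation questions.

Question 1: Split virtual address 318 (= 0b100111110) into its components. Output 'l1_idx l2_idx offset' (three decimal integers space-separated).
vaddr = 318 = 0b100111110
  top 3 bits -> l1_idx = 4
  next 2 bits -> l2_idx = 3
  bottom 4 bits -> offset = 14

Answer: 4 3 14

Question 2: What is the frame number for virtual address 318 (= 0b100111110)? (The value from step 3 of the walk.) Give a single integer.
Answer: 75

Derivation:
vaddr = 318: l1_idx=4, l2_idx=3
L1[4] = 2; L2[2][3] = 75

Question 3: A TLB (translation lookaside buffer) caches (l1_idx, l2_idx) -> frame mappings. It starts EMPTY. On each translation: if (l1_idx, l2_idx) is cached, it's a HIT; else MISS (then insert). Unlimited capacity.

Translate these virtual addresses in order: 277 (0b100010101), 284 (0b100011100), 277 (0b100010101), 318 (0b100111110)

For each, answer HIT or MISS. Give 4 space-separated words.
vaddr=277: (4,1) not in TLB -> MISS, insert
vaddr=284: (4,1) in TLB -> HIT
vaddr=277: (4,1) in TLB -> HIT
vaddr=318: (4,3) not in TLB -> MISS, insert

Answer: MISS HIT HIT MISS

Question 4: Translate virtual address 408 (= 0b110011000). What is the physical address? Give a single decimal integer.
Answer: 280

Derivation:
vaddr = 408 = 0b110011000
Split: l1_idx=6, l2_idx=1, offset=8
L1[6] = 0
L2[0][1] = 17
paddr = 17 * 16 + 8 = 280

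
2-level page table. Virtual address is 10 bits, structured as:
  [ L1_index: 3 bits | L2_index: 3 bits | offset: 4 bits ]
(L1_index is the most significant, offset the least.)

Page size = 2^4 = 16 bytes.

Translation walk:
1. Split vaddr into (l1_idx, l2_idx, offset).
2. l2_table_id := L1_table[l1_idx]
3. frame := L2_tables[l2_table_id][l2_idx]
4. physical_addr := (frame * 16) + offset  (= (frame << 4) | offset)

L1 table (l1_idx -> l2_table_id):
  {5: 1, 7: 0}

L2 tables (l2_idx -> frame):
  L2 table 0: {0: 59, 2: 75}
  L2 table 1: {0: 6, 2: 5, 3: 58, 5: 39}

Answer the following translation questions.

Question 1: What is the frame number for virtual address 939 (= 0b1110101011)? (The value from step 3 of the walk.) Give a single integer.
vaddr = 939: l1_idx=7, l2_idx=2
L1[7] = 0; L2[0][2] = 75

Answer: 75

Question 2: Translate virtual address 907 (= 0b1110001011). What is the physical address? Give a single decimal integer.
vaddr = 907 = 0b1110001011
Split: l1_idx=7, l2_idx=0, offset=11
L1[7] = 0
L2[0][0] = 59
paddr = 59 * 16 + 11 = 955

Answer: 955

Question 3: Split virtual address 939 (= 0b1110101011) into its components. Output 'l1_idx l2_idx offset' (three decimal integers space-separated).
Answer: 7 2 11

Derivation:
vaddr = 939 = 0b1110101011
  top 3 bits -> l1_idx = 7
  next 3 bits -> l2_idx = 2
  bottom 4 bits -> offset = 11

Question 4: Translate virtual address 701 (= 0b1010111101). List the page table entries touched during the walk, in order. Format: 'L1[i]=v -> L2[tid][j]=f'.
Answer: L1[5]=1 -> L2[1][3]=58

Derivation:
vaddr = 701 = 0b1010111101
Split: l1_idx=5, l2_idx=3, offset=13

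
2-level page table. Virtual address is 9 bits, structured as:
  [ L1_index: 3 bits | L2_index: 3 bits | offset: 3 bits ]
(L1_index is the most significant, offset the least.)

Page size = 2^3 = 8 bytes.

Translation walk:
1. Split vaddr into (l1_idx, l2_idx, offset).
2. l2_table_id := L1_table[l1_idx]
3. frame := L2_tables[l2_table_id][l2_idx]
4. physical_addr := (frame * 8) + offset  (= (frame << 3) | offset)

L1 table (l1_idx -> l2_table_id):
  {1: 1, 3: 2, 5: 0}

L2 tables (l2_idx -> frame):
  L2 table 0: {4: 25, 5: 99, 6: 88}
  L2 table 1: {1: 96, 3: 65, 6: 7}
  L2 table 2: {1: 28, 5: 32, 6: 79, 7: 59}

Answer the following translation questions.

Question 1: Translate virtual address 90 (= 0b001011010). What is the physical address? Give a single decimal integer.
Answer: 522

Derivation:
vaddr = 90 = 0b001011010
Split: l1_idx=1, l2_idx=3, offset=2
L1[1] = 1
L2[1][3] = 65
paddr = 65 * 8 + 2 = 522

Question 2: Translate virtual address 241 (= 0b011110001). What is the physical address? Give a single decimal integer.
vaddr = 241 = 0b011110001
Split: l1_idx=3, l2_idx=6, offset=1
L1[3] = 2
L2[2][6] = 79
paddr = 79 * 8 + 1 = 633

Answer: 633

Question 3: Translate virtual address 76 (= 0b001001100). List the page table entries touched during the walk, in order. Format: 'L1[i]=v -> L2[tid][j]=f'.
vaddr = 76 = 0b001001100
Split: l1_idx=1, l2_idx=1, offset=4

Answer: L1[1]=1 -> L2[1][1]=96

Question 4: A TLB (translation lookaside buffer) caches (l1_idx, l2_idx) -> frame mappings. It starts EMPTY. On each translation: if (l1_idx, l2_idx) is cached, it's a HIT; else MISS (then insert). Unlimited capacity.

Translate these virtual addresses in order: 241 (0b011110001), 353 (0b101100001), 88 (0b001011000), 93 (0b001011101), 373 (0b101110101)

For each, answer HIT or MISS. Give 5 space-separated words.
vaddr=241: (3,6) not in TLB -> MISS, insert
vaddr=353: (5,4) not in TLB -> MISS, insert
vaddr=88: (1,3) not in TLB -> MISS, insert
vaddr=93: (1,3) in TLB -> HIT
vaddr=373: (5,6) not in TLB -> MISS, insert

Answer: MISS MISS MISS HIT MISS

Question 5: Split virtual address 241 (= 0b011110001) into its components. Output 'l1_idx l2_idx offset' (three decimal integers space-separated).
Answer: 3 6 1

Derivation:
vaddr = 241 = 0b011110001
  top 3 bits -> l1_idx = 3
  next 3 bits -> l2_idx = 6
  bottom 3 bits -> offset = 1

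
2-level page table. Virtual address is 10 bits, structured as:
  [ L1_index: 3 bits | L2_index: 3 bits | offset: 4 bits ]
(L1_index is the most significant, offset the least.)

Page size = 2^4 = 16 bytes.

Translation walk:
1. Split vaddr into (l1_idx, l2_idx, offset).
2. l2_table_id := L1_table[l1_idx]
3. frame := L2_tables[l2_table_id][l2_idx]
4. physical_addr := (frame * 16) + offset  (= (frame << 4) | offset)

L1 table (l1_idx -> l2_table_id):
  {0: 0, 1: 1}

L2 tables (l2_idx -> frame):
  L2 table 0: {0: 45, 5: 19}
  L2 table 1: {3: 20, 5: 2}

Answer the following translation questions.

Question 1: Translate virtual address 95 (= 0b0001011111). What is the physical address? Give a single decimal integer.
Answer: 319

Derivation:
vaddr = 95 = 0b0001011111
Split: l1_idx=0, l2_idx=5, offset=15
L1[0] = 0
L2[0][5] = 19
paddr = 19 * 16 + 15 = 319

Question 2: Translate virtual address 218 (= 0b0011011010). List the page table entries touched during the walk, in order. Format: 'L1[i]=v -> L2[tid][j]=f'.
Answer: L1[1]=1 -> L2[1][5]=2

Derivation:
vaddr = 218 = 0b0011011010
Split: l1_idx=1, l2_idx=5, offset=10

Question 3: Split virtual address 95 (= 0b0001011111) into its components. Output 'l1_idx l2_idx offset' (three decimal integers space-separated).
Answer: 0 5 15

Derivation:
vaddr = 95 = 0b0001011111
  top 3 bits -> l1_idx = 0
  next 3 bits -> l2_idx = 5
  bottom 4 bits -> offset = 15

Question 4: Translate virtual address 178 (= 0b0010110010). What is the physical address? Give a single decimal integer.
Answer: 322

Derivation:
vaddr = 178 = 0b0010110010
Split: l1_idx=1, l2_idx=3, offset=2
L1[1] = 1
L2[1][3] = 20
paddr = 20 * 16 + 2 = 322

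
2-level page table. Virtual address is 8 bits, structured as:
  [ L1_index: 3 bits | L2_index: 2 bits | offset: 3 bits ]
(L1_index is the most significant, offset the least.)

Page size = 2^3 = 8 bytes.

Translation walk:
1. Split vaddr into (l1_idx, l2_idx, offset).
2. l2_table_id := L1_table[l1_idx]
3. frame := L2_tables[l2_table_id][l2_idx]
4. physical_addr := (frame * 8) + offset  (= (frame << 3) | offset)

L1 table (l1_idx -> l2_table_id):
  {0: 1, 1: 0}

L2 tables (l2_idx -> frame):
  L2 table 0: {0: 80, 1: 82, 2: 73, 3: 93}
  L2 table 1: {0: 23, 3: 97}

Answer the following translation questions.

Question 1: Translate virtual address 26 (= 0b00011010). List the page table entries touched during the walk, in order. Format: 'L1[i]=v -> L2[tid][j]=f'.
vaddr = 26 = 0b00011010
Split: l1_idx=0, l2_idx=3, offset=2

Answer: L1[0]=1 -> L2[1][3]=97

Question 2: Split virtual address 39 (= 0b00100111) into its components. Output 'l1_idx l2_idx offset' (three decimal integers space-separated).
vaddr = 39 = 0b00100111
  top 3 bits -> l1_idx = 1
  next 2 bits -> l2_idx = 0
  bottom 3 bits -> offset = 7

Answer: 1 0 7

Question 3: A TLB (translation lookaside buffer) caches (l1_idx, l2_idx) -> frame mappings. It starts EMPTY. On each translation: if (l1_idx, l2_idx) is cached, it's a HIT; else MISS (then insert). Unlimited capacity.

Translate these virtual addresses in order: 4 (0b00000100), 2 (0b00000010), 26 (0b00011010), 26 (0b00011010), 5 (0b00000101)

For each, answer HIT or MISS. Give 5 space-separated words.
vaddr=4: (0,0) not in TLB -> MISS, insert
vaddr=2: (0,0) in TLB -> HIT
vaddr=26: (0,3) not in TLB -> MISS, insert
vaddr=26: (0,3) in TLB -> HIT
vaddr=5: (0,0) in TLB -> HIT

Answer: MISS HIT MISS HIT HIT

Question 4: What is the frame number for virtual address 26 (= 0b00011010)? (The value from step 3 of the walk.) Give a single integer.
Answer: 97

Derivation:
vaddr = 26: l1_idx=0, l2_idx=3
L1[0] = 1; L2[1][3] = 97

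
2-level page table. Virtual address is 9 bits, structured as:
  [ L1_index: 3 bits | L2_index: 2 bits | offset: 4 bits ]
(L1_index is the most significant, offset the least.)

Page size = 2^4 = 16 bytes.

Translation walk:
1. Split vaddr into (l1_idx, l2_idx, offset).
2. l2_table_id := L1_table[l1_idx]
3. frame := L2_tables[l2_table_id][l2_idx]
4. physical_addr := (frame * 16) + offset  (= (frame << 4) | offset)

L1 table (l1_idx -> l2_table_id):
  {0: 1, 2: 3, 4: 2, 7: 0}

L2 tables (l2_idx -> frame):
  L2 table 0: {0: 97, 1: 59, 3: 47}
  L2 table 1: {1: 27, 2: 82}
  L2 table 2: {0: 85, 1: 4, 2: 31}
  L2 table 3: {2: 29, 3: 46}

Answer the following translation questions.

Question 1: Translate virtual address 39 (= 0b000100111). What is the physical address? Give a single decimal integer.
vaddr = 39 = 0b000100111
Split: l1_idx=0, l2_idx=2, offset=7
L1[0] = 1
L2[1][2] = 82
paddr = 82 * 16 + 7 = 1319

Answer: 1319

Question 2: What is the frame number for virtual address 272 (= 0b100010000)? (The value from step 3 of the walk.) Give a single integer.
Answer: 4

Derivation:
vaddr = 272: l1_idx=4, l2_idx=1
L1[4] = 2; L2[2][1] = 4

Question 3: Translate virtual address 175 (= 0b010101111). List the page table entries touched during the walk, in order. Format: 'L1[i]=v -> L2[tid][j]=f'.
Answer: L1[2]=3 -> L2[3][2]=29

Derivation:
vaddr = 175 = 0b010101111
Split: l1_idx=2, l2_idx=2, offset=15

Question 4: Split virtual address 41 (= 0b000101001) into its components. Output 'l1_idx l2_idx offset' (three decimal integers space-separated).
Answer: 0 2 9

Derivation:
vaddr = 41 = 0b000101001
  top 3 bits -> l1_idx = 0
  next 2 bits -> l2_idx = 2
  bottom 4 bits -> offset = 9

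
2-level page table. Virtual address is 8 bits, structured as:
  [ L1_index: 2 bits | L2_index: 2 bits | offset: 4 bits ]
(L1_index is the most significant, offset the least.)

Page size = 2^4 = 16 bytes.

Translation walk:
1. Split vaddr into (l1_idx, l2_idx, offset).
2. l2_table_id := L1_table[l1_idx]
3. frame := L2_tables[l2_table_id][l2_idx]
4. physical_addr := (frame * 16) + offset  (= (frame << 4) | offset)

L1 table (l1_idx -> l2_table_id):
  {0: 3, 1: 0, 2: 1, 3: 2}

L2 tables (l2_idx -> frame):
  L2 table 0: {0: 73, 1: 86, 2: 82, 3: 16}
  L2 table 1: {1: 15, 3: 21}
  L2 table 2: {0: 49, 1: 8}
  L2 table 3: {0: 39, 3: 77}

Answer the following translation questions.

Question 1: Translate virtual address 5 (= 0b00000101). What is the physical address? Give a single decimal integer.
Answer: 629

Derivation:
vaddr = 5 = 0b00000101
Split: l1_idx=0, l2_idx=0, offset=5
L1[0] = 3
L2[3][0] = 39
paddr = 39 * 16 + 5 = 629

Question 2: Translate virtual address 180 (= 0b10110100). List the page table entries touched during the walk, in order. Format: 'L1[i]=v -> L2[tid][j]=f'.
vaddr = 180 = 0b10110100
Split: l1_idx=2, l2_idx=3, offset=4

Answer: L1[2]=1 -> L2[1][3]=21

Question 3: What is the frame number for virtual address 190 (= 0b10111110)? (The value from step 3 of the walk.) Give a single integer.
vaddr = 190: l1_idx=2, l2_idx=3
L1[2] = 1; L2[1][3] = 21

Answer: 21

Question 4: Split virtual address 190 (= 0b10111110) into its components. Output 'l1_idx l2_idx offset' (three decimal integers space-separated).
vaddr = 190 = 0b10111110
  top 2 bits -> l1_idx = 2
  next 2 bits -> l2_idx = 3
  bottom 4 bits -> offset = 14

Answer: 2 3 14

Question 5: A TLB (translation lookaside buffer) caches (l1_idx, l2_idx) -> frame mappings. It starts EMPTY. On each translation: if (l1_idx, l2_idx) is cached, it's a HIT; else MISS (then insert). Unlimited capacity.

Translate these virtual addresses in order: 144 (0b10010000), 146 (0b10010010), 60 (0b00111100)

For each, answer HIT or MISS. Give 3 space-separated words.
vaddr=144: (2,1) not in TLB -> MISS, insert
vaddr=146: (2,1) in TLB -> HIT
vaddr=60: (0,3) not in TLB -> MISS, insert

Answer: MISS HIT MISS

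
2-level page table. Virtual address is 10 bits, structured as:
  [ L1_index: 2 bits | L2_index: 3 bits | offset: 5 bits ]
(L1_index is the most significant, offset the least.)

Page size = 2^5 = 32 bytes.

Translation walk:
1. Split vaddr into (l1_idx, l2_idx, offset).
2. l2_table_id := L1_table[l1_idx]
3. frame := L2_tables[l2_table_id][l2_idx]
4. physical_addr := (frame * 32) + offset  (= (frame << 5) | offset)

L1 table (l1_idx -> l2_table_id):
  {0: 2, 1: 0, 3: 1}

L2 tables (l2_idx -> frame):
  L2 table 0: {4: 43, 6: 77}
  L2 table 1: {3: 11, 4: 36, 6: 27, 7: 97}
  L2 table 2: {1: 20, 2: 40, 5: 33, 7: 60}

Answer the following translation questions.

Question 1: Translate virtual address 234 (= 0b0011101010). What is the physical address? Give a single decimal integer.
Answer: 1930

Derivation:
vaddr = 234 = 0b0011101010
Split: l1_idx=0, l2_idx=7, offset=10
L1[0] = 2
L2[2][7] = 60
paddr = 60 * 32 + 10 = 1930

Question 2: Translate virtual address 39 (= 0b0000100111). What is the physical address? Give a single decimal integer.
vaddr = 39 = 0b0000100111
Split: l1_idx=0, l2_idx=1, offset=7
L1[0] = 2
L2[2][1] = 20
paddr = 20 * 32 + 7 = 647

Answer: 647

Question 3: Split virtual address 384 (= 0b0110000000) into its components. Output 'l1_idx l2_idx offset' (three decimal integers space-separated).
vaddr = 384 = 0b0110000000
  top 2 bits -> l1_idx = 1
  next 3 bits -> l2_idx = 4
  bottom 5 bits -> offset = 0

Answer: 1 4 0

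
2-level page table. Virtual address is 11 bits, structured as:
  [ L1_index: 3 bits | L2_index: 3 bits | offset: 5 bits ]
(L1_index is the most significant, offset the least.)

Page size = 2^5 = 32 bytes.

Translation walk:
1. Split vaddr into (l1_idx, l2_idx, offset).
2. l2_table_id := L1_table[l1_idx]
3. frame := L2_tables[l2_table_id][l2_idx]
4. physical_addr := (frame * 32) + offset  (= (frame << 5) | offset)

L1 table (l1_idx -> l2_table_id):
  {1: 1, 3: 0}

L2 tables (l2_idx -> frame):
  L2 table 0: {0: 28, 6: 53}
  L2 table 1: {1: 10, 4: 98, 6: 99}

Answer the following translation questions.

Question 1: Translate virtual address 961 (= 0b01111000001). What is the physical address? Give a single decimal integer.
Answer: 1697

Derivation:
vaddr = 961 = 0b01111000001
Split: l1_idx=3, l2_idx=6, offset=1
L1[3] = 0
L2[0][6] = 53
paddr = 53 * 32 + 1 = 1697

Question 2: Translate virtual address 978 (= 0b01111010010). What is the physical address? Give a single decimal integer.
Answer: 1714

Derivation:
vaddr = 978 = 0b01111010010
Split: l1_idx=3, l2_idx=6, offset=18
L1[3] = 0
L2[0][6] = 53
paddr = 53 * 32 + 18 = 1714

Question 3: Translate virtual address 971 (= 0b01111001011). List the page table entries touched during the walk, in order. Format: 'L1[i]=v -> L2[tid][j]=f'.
vaddr = 971 = 0b01111001011
Split: l1_idx=3, l2_idx=6, offset=11

Answer: L1[3]=0 -> L2[0][6]=53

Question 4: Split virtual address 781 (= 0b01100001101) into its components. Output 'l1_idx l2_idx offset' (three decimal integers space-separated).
Answer: 3 0 13

Derivation:
vaddr = 781 = 0b01100001101
  top 3 bits -> l1_idx = 3
  next 3 bits -> l2_idx = 0
  bottom 5 bits -> offset = 13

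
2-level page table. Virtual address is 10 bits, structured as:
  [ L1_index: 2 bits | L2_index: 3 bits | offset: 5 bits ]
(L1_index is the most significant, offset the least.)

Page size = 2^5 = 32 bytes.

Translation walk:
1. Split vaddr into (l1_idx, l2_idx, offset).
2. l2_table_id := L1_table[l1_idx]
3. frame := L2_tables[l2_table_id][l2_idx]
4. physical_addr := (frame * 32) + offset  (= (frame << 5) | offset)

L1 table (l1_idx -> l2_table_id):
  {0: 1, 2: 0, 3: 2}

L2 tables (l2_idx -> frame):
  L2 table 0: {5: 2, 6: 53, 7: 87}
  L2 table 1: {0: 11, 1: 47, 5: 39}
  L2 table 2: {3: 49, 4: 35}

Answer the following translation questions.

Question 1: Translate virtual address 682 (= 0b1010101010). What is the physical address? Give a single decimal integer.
vaddr = 682 = 0b1010101010
Split: l1_idx=2, l2_idx=5, offset=10
L1[2] = 0
L2[0][5] = 2
paddr = 2 * 32 + 10 = 74

Answer: 74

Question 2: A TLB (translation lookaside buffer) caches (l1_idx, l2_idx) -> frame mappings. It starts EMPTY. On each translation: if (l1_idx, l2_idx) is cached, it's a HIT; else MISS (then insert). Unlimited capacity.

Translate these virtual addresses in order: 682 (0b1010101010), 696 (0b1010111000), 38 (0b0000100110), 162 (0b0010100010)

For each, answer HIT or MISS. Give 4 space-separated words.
vaddr=682: (2,5) not in TLB -> MISS, insert
vaddr=696: (2,5) in TLB -> HIT
vaddr=38: (0,1) not in TLB -> MISS, insert
vaddr=162: (0,5) not in TLB -> MISS, insert

Answer: MISS HIT MISS MISS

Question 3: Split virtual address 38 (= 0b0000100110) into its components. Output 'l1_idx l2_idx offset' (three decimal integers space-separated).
vaddr = 38 = 0b0000100110
  top 2 bits -> l1_idx = 0
  next 3 bits -> l2_idx = 1
  bottom 5 bits -> offset = 6

Answer: 0 1 6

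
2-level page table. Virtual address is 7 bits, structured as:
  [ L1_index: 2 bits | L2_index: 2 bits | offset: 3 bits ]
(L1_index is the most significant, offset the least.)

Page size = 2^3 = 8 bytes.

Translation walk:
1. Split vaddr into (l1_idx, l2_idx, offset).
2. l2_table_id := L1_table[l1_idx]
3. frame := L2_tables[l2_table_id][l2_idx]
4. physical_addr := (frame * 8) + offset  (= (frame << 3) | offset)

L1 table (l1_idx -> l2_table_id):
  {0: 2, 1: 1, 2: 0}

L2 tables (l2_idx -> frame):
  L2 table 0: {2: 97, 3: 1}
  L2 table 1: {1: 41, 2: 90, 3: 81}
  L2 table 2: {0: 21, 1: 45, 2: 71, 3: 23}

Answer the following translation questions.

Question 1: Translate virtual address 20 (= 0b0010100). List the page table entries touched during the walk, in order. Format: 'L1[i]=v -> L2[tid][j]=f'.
Answer: L1[0]=2 -> L2[2][2]=71

Derivation:
vaddr = 20 = 0b0010100
Split: l1_idx=0, l2_idx=2, offset=4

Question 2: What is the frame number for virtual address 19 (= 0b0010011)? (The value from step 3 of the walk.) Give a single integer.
Answer: 71

Derivation:
vaddr = 19: l1_idx=0, l2_idx=2
L1[0] = 2; L2[2][2] = 71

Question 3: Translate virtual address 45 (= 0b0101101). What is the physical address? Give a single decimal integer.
vaddr = 45 = 0b0101101
Split: l1_idx=1, l2_idx=1, offset=5
L1[1] = 1
L2[1][1] = 41
paddr = 41 * 8 + 5 = 333

Answer: 333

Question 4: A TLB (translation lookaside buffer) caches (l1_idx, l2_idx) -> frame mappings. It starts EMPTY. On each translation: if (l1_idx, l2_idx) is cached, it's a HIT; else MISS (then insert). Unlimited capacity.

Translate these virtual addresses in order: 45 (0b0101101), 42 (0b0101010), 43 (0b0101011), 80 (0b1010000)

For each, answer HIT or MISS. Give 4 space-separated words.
vaddr=45: (1,1) not in TLB -> MISS, insert
vaddr=42: (1,1) in TLB -> HIT
vaddr=43: (1,1) in TLB -> HIT
vaddr=80: (2,2) not in TLB -> MISS, insert

Answer: MISS HIT HIT MISS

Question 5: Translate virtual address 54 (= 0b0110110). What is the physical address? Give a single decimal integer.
vaddr = 54 = 0b0110110
Split: l1_idx=1, l2_idx=2, offset=6
L1[1] = 1
L2[1][2] = 90
paddr = 90 * 8 + 6 = 726

Answer: 726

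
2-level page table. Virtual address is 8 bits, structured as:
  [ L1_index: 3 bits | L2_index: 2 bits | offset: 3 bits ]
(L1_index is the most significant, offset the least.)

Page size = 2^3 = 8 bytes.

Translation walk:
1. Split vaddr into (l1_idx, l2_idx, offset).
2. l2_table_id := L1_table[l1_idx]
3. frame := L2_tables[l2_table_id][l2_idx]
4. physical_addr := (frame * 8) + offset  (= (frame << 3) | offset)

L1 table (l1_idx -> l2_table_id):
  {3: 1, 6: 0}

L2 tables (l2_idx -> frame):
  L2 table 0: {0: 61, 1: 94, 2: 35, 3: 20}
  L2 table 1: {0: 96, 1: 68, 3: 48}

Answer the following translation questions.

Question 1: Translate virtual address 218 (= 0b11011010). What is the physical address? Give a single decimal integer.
Answer: 162

Derivation:
vaddr = 218 = 0b11011010
Split: l1_idx=6, l2_idx=3, offset=2
L1[6] = 0
L2[0][3] = 20
paddr = 20 * 8 + 2 = 162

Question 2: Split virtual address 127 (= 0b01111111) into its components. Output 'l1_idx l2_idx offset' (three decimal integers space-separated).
vaddr = 127 = 0b01111111
  top 3 bits -> l1_idx = 3
  next 2 bits -> l2_idx = 3
  bottom 3 bits -> offset = 7

Answer: 3 3 7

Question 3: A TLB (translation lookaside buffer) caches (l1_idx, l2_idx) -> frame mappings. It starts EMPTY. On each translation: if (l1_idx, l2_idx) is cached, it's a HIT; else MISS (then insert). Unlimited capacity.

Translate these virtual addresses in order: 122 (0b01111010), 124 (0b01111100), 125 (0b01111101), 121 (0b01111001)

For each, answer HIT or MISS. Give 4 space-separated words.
vaddr=122: (3,3) not in TLB -> MISS, insert
vaddr=124: (3,3) in TLB -> HIT
vaddr=125: (3,3) in TLB -> HIT
vaddr=121: (3,3) in TLB -> HIT

Answer: MISS HIT HIT HIT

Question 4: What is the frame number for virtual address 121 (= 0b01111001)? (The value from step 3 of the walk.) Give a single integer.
vaddr = 121: l1_idx=3, l2_idx=3
L1[3] = 1; L2[1][3] = 48

Answer: 48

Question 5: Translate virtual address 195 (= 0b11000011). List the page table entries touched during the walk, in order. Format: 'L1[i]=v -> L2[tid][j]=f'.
vaddr = 195 = 0b11000011
Split: l1_idx=6, l2_idx=0, offset=3

Answer: L1[6]=0 -> L2[0][0]=61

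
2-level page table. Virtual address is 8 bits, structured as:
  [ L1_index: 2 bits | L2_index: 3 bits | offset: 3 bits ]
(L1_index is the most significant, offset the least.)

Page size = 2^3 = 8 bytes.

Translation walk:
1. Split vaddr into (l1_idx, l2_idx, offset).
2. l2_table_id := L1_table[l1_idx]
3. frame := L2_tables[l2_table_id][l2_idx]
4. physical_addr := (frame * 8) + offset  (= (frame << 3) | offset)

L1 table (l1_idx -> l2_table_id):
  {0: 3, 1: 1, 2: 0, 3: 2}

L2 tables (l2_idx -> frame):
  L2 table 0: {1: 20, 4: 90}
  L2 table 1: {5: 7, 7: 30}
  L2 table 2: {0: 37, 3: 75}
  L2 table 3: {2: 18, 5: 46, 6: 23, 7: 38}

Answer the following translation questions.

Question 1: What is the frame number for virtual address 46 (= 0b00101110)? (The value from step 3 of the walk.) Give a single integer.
vaddr = 46: l1_idx=0, l2_idx=5
L1[0] = 3; L2[3][5] = 46

Answer: 46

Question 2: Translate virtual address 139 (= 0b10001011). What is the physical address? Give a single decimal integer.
Answer: 163

Derivation:
vaddr = 139 = 0b10001011
Split: l1_idx=2, l2_idx=1, offset=3
L1[2] = 0
L2[0][1] = 20
paddr = 20 * 8 + 3 = 163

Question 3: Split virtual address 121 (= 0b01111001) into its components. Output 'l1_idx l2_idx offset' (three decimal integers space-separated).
Answer: 1 7 1

Derivation:
vaddr = 121 = 0b01111001
  top 2 bits -> l1_idx = 1
  next 3 bits -> l2_idx = 7
  bottom 3 bits -> offset = 1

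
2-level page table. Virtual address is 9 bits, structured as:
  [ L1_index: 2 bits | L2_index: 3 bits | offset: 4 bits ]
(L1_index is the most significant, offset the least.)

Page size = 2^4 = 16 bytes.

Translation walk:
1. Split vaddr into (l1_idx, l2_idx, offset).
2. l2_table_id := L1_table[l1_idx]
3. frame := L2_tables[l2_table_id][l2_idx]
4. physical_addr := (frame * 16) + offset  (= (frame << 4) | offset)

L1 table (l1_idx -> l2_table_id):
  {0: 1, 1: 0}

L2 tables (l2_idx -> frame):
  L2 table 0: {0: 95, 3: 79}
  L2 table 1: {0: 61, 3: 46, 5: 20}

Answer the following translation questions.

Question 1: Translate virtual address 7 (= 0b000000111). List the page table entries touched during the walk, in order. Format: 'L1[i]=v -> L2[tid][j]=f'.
vaddr = 7 = 0b000000111
Split: l1_idx=0, l2_idx=0, offset=7

Answer: L1[0]=1 -> L2[1][0]=61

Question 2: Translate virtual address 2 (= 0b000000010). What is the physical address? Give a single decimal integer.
vaddr = 2 = 0b000000010
Split: l1_idx=0, l2_idx=0, offset=2
L1[0] = 1
L2[1][0] = 61
paddr = 61 * 16 + 2 = 978

Answer: 978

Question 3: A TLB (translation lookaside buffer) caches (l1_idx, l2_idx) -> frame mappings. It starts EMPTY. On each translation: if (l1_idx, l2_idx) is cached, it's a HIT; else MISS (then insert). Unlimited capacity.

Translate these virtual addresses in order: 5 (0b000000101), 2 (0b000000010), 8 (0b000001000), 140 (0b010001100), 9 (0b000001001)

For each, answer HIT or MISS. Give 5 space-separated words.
vaddr=5: (0,0) not in TLB -> MISS, insert
vaddr=2: (0,0) in TLB -> HIT
vaddr=8: (0,0) in TLB -> HIT
vaddr=140: (1,0) not in TLB -> MISS, insert
vaddr=9: (0,0) in TLB -> HIT

Answer: MISS HIT HIT MISS HIT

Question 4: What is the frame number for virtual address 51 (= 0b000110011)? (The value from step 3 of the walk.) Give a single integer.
vaddr = 51: l1_idx=0, l2_idx=3
L1[0] = 1; L2[1][3] = 46

Answer: 46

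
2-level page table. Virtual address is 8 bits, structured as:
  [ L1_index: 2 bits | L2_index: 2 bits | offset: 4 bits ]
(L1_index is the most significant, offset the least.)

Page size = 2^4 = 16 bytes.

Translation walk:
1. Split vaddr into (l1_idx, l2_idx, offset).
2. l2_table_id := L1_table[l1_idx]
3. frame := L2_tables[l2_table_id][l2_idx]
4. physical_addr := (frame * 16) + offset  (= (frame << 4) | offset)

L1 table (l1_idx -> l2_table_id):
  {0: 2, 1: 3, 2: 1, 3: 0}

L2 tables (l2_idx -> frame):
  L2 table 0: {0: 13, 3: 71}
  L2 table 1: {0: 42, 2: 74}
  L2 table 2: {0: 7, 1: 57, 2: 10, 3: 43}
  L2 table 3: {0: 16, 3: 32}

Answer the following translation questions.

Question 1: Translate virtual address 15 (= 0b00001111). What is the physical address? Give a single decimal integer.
vaddr = 15 = 0b00001111
Split: l1_idx=0, l2_idx=0, offset=15
L1[0] = 2
L2[2][0] = 7
paddr = 7 * 16 + 15 = 127

Answer: 127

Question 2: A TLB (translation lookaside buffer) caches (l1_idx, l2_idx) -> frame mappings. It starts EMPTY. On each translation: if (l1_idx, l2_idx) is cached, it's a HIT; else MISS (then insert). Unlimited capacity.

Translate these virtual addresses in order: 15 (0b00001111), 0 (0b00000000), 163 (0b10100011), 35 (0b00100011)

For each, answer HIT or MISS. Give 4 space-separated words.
Answer: MISS HIT MISS MISS

Derivation:
vaddr=15: (0,0) not in TLB -> MISS, insert
vaddr=0: (0,0) in TLB -> HIT
vaddr=163: (2,2) not in TLB -> MISS, insert
vaddr=35: (0,2) not in TLB -> MISS, insert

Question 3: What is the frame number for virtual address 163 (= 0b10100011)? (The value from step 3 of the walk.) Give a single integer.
vaddr = 163: l1_idx=2, l2_idx=2
L1[2] = 1; L2[1][2] = 74

Answer: 74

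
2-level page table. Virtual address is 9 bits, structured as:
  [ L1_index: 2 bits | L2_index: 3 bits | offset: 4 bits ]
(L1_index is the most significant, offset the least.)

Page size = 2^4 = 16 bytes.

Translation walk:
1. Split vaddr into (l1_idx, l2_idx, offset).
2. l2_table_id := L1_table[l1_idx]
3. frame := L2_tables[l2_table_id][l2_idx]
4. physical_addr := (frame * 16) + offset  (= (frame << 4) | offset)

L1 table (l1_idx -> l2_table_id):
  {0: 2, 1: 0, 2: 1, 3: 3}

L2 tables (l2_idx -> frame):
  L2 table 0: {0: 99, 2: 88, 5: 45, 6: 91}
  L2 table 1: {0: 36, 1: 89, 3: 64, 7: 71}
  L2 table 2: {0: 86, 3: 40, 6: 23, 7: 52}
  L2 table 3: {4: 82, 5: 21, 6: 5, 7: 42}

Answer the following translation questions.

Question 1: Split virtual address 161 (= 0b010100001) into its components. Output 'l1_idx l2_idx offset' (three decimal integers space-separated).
Answer: 1 2 1

Derivation:
vaddr = 161 = 0b010100001
  top 2 bits -> l1_idx = 1
  next 3 bits -> l2_idx = 2
  bottom 4 bits -> offset = 1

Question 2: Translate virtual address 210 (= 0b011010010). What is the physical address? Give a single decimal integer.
vaddr = 210 = 0b011010010
Split: l1_idx=1, l2_idx=5, offset=2
L1[1] = 0
L2[0][5] = 45
paddr = 45 * 16 + 2 = 722

Answer: 722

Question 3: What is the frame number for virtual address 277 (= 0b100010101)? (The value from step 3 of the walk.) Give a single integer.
Answer: 89

Derivation:
vaddr = 277: l1_idx=2, l2_idx=1
L1[2] = 1; L2[1][1] = 89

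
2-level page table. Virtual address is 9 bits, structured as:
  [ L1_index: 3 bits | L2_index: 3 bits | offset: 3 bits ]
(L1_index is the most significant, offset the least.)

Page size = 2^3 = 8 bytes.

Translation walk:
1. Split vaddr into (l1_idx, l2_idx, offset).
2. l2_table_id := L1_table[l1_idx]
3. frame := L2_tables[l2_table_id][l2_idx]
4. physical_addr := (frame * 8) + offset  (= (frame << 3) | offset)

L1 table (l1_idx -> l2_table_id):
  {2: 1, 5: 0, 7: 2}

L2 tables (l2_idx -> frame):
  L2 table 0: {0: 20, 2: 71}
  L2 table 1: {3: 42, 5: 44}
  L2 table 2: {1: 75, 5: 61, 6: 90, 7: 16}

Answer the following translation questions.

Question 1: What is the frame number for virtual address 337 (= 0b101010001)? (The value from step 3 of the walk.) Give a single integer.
Answer: 71

Derivation:
vaddr = 337: l1_idx=5, l2_idx=2
L1[5] = 0; L2[0][2] = 71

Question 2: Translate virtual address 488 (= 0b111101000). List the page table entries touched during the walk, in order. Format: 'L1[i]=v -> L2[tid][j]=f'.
vaddr = 488 = 0b111101000
Split: l1_idx=7, l2_idx=5, offset=0

Answer: L1[7]=2 -> L2[2][5]=61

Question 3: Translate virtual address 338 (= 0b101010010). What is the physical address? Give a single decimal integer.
Answer: 570

Derivation:
vaddr = 338 = 0b101010010
Split: l1_idx=5, l2_idx=2, offset=2
L1[5] = 0
L2[0][2] = 71
paddr = 71 * 8 + 2 = 570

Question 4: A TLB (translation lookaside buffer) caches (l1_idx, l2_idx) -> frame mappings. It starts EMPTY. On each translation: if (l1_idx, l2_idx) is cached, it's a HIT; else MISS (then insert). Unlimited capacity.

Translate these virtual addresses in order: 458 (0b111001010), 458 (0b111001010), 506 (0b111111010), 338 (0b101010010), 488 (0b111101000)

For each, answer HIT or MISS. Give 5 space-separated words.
Answer: MISS HIT MISS MISS MISS

Derivation:
vaddr=458: (7,1) not in TLB -> MISS, insert
vaddr=458: (7,1) in TLB -> HIT
vaddr=506: (7,7) not in TLB -> MISS, insert
vaddr=338: (5,2) not in TLB -> MISS, insert
vaddr=488: (7,5) not in TLB -> MISS, insert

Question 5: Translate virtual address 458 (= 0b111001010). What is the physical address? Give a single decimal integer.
vaddr = 458 = 0b111001010
Split: l1_idx=7, l2_idx=1, offset=2
L1[7] = 2
L2[2][1] = 75
paddr = 75 * 8 + 2 = 602

Answer: 602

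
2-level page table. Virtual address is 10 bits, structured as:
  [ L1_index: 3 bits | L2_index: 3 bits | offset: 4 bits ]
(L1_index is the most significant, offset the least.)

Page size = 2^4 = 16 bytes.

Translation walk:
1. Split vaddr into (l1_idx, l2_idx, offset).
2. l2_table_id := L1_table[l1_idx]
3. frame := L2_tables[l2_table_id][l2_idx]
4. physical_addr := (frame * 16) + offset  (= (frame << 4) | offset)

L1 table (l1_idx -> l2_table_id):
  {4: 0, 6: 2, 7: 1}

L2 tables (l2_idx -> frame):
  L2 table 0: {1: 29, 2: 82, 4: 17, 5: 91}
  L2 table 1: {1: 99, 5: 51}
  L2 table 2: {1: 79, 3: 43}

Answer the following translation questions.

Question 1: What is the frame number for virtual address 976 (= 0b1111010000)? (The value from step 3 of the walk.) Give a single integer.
Answer: 51

Derivation:
vaddr = 976: l1_idx=7, l2_idx=5
L1[7] = 1; L2[1][5] = 51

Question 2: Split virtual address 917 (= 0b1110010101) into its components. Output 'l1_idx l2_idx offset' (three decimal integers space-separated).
vaddr = 917 = 0b1110010101
  top 3 bits -> l1_idx = 7
  next 3 bits -> l2_idx = 1
  bottom 4 bits -> offset = 5

Answer: 7 1 5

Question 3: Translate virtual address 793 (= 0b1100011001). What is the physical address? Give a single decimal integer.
vaddr = 793 = 0b1100011001
Split: l1_idx=6, l2_idx=1, offset=9
L1[6] = 2
L2[2][1] = 79
paddr = 79 * 16 + 9 = 1273

Answer: 1273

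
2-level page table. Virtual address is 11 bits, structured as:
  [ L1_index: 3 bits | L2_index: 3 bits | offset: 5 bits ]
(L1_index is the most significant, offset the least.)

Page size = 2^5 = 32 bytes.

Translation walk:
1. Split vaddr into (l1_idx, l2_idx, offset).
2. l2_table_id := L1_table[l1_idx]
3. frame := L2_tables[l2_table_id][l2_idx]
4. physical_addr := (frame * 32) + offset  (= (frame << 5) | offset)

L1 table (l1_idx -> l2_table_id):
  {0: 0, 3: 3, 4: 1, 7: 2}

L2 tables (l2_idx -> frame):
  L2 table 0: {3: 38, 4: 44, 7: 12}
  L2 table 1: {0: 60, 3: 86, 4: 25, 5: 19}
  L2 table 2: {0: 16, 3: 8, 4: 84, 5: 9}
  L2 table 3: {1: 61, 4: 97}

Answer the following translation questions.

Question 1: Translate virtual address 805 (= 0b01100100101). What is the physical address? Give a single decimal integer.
Answer: 1957

Derivation:
vaddr = 805 = 0b01100100101
Split: l1_idx=3, l2_idx=1, offset=5
L1[3] = 3
L2[3][1] = 61
paddr = 61 * 32 + 5 = 1957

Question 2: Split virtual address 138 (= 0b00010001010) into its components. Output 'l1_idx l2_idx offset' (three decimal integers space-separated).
vaddr = 138 = 0b00010001010
  top 3 bits -> l1_idx = 0
  next 3 bits -> l2_idx = 4
  bottom 5 bits -> offset = 10

Answer: 0 4 10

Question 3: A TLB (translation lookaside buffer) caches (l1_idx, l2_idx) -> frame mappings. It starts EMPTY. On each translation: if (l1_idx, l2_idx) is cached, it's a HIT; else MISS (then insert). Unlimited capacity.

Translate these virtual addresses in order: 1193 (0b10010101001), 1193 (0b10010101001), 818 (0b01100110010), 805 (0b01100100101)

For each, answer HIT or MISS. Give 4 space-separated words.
Answer: MISS HIT MISS HIT

Derivation:
vaddr=1193: (4,5) not in TLB -> MISS, insert
vaddr=1193: (4,5) in TLB -> HIT
vaddr=818: (3,1) not in TLB -> MISS, insert
vaddr=805: (3,1) in TLB -> HIT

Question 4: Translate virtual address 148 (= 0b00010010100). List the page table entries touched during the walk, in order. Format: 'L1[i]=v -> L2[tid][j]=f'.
vaddr = 148 = 0b00010010100
Split: l1_idx=0, l2_idx=4, offset=20

Answer: L1[0]=0 -> L2[0][4]=44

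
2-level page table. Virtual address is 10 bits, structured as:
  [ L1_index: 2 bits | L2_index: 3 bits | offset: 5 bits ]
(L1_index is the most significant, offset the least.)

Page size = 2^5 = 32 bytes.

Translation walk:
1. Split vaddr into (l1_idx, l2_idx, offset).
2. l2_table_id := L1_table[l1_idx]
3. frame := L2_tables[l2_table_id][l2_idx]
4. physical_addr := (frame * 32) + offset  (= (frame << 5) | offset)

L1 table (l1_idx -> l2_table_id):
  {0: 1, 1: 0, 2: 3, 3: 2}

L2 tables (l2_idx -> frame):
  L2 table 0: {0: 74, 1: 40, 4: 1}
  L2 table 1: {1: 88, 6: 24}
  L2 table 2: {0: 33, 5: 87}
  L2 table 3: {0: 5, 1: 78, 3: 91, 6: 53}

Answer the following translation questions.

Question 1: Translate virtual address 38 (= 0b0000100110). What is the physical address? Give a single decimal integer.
vaddr = 38 = 0b0000100110
Split: l1_idx=0, l2_idx=1, offset=6
L1[0] = 1
L2[1][1] = 88
paddr = 88 * 32 + 6 = 2822

Answer: 2822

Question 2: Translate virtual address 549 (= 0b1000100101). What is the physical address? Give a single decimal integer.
Answer: 2501

Derivation:
vaddr = 549 = 0b1000100101
Split: l1_idx=2, l2_idx=1, offset=5
L1[2] = 3
L2[3][1] = 78
paddr = 78 * 32 + 5 = 2501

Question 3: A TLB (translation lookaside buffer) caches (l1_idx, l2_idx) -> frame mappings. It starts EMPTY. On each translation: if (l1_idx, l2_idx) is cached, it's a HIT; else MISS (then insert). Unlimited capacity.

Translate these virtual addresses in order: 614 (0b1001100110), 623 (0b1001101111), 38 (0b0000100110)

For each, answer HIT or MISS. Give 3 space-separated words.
Answer: MISS HIT MISS

Derivation:
vaddr=614: (2,3) not in TLB -> MISS, insert
vaddr=623: (2,3) in TLB -> HIT
vaddr=38: (0,1) not in TLB -> MISS, insert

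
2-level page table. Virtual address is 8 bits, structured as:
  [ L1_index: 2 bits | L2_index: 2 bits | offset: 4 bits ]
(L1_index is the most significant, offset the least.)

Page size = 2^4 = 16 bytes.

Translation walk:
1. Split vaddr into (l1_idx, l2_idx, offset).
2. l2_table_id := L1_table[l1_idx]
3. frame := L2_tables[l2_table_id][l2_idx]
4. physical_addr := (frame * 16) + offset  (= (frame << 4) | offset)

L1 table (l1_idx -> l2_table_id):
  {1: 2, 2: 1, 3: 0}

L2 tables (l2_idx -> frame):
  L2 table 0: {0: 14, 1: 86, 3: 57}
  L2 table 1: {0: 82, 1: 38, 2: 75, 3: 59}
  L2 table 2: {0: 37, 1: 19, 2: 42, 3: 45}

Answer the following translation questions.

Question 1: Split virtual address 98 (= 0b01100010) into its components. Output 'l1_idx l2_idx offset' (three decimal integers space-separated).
vaddr = 98 = 0b01100010
  top 2 bits -> l1_idx = 1
  next 2 bits -> l2_idx = 2
  bottom 4 bits -> offset = 2

Answer: 1 2 2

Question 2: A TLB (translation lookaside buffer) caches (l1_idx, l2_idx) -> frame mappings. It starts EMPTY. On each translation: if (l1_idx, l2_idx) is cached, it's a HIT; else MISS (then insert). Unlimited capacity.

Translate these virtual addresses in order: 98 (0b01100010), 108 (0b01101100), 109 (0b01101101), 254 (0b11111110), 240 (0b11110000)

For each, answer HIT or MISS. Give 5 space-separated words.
Answer: MISS HIT HIT MISS HIT

Derivation:
vaddr=98: (1,2) not in TLB -> MISS, insert
vaddr=108: (1,2) in TLB -> HIT
vaddr=109: (1,2) in TLB -> HIT
vaddr=254: (3,3) not in TLB -> MISS, insert
vaddr=240: (3,3) in TLB -> HIT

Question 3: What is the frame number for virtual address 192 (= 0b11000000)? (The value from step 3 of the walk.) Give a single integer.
vaddr = 192: l1_idx=3, l2_idx=0
L1[3] = 0; L2[0][0] = 14

Answer: 14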